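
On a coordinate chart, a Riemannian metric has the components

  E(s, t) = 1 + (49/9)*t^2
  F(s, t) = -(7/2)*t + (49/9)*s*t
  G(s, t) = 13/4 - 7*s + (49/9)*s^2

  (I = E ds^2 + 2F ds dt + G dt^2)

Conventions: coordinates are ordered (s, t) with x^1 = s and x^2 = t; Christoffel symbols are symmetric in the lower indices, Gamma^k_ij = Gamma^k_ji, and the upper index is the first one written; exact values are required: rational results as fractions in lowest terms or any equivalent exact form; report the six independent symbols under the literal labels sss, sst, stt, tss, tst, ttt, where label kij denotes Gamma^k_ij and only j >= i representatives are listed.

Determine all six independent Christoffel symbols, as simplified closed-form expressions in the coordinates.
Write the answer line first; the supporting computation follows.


Answer: Gamma_sss = 0, Gamma_sst = 196*t/(196*s^2 - 252*s + 196*t^2 + 117), Gamma_stt = 0, Gamma_tss = 0, Gamma_tst = (196*s - 126)/(196*s^2 - 252*s + 196*t^2 + 117), Gamma_ttt = 0

E = 1 + (49/9)*t^2; F = -(7/2)*t + (49/9)*s*t; G = 13/4 - 7*s + (49/9)*s^2
Gamma^k_ij = (1/2) g^{kl} (d_i g_jl + d_j g_il - d_l g_ij), with g^inv = (1/(EG-F^2)) [[G, -F], [-F, E]]
first partials: E_s = 0, E_t = (98/9)*t, F_s = (49/9)*t, F_t = -7/2 + (49/9)*s, G_s = -7 + (98/9)*s, G_t = 0
D = EG - F^2 = 13/4 - 7*s + (49/9)*t^2 + (49/9)*s^2
expanded: Gamma^s_ss = (G E_s - 2F F_s + F E_t)/(2D), Gamma^s_st = (G E_t - F G_s)/(2D), Gamma^s_tt = (2G F_t - G G_s - F G_t)/(2D), Gamma^t_ss = (2E F_s - E E_t - F E_s)/(2D), Gamma^t_st = (E G_s - F E_t)/(2D), Gamma^t_tt = (E G_t - 2F F_t + F G_s)/(2D); substitute and cancel common factors


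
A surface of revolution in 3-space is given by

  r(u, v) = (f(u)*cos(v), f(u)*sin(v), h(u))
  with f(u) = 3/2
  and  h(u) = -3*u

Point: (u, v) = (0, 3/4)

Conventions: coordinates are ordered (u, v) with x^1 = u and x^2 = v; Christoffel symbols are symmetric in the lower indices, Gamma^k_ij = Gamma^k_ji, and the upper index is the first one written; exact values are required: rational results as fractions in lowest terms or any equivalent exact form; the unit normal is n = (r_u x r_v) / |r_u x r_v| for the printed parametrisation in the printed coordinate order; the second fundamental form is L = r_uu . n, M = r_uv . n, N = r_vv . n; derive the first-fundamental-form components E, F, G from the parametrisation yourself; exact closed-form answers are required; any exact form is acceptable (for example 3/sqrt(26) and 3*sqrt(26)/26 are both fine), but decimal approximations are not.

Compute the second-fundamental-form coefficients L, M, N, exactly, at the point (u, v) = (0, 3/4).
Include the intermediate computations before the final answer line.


f = 3/2, f' = 0, f'' = 0, h' = -3, h'' = 0
E = 9, F = 0, G = 9/4; answer radicand W^2 = 9
unnormalised second-form numerators: l = 0, m = 0, n = -9/2; L = l/sqrt(9), and similarly M = m/sqrt(W^2), N = n/sqrt(W^2)

Answer: L = 0, M = 0, N = -3/2


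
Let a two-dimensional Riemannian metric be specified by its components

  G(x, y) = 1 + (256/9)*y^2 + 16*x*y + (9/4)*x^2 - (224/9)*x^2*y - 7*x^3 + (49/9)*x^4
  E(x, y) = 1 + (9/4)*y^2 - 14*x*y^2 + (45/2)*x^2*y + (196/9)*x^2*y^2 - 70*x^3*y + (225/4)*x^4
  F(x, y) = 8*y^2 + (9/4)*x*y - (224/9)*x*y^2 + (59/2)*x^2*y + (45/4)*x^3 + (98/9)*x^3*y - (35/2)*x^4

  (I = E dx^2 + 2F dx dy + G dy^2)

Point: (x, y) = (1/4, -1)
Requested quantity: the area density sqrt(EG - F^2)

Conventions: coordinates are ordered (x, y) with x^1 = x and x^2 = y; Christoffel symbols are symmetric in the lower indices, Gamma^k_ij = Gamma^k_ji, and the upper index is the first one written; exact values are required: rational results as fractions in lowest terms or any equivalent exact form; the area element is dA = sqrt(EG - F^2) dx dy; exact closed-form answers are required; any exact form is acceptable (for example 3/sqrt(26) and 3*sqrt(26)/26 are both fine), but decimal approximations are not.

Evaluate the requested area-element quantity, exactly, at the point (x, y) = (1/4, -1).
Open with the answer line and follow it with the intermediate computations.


Answer: sqrt(EG - F^2) = sqrt(249485)/96

E = 9385/9216, F = -3185/4608, G = 62329/2304; EG - F^2 = 249485/9216


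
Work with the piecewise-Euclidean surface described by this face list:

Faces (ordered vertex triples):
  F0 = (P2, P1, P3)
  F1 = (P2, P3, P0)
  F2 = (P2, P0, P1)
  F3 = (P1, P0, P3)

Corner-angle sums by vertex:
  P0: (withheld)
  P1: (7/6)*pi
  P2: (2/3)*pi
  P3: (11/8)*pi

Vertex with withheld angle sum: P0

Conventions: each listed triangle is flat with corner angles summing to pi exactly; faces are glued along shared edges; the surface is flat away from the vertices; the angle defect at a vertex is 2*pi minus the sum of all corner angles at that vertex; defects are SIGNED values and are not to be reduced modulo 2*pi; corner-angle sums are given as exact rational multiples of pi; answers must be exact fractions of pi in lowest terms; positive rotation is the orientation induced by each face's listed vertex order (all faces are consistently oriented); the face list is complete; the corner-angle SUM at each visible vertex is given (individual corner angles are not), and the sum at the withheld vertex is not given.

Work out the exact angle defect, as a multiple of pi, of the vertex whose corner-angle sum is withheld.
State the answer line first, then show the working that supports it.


Answer: defect(P0) = (29/24)*pi

V = 4, E = 6, F = 4; chi = V - E + F = 2
Gauss-Bonnet: total defect = 2*pi*chi = 4*pi; visible defects sum to (67/24)*pi


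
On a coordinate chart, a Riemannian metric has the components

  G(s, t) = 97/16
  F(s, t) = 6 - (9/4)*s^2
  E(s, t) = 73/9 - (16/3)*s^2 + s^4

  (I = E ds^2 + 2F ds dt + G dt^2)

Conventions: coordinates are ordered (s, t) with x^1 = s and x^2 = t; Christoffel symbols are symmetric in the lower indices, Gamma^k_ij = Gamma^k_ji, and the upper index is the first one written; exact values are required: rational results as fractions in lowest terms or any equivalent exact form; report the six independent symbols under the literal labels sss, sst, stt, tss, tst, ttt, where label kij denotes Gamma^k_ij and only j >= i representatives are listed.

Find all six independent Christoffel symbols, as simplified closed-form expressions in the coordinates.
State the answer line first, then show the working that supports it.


Answer: Gamma_sss = (288*s^3 - 768*s)/(144*s^4 - 768*s^2 + 1897), Gamma_sst = 0, Gamma_stt = 0, Gamma_tss = -648*s/(144*s^4 - 768*s^2 + 1897), Gamma_tst = 0, Gamma_ttt = 0

E = 73/9 - (16/3)*s^2 + s^4; F = 6 - (9/4)*s^2; G = 97/16
Gamma^k_ij = (1/2) g^{kl} (d_i g_jl + d_j g_il - d_l g_ij), with g^inv = (1/(EG-F^2)) [[G, -F], [-F, E]]
first partials: E_s = -(32/3)*s + 4*s^3, E_t = 0, F_s = -(9/2)*s, F_t = 0, G_s = 0, G_t = 0
D = EG - F^2 = 1897/144 - (16/3)*s^2 + s^4
expanded: Gamma^s_ss = (G E_s - 2F F_s + F E_t)/(2D), Gamma^s_st = (G E_t - F G_s)/(2D), Gamma^s_tt = (2G F_t - G G_s - F G_t)/(2D), Gamma^t_ss = (2E F_s - E E_t - F E_s)/(2D), Gamma^t_st = (E G_s - F E_t)/(2D), Gamma^t_tt = (E G_t - 2F F_t + F G_s)/(2D); substitute and cancel common factors


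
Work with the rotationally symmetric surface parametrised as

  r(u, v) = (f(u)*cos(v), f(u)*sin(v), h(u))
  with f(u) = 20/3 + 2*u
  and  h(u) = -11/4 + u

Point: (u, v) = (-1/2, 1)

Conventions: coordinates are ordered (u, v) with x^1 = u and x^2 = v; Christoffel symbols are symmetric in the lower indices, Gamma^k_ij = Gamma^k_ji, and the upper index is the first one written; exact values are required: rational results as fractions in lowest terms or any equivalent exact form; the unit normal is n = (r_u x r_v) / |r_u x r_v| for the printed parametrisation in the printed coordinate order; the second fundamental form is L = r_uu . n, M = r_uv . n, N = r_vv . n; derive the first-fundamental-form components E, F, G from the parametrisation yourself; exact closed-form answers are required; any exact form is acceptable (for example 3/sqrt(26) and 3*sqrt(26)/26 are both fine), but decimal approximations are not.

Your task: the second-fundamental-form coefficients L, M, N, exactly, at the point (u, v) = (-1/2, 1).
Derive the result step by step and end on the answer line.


f = 17/3, f' = 2, f'' = 0, h' = 1, h'' = 0
E = 5, F = 0, G = 289/9; answer radicand W^2 = 5
unnormalised second-form numerators: l = 0, m = 0, n = 17/3; L = l/sqrt(5), and similarly M = m/sqrt(W^2), N = n/sqrt(W^2)

Answer: L = 0, M = 0, N = 17*sqrt(5)/15


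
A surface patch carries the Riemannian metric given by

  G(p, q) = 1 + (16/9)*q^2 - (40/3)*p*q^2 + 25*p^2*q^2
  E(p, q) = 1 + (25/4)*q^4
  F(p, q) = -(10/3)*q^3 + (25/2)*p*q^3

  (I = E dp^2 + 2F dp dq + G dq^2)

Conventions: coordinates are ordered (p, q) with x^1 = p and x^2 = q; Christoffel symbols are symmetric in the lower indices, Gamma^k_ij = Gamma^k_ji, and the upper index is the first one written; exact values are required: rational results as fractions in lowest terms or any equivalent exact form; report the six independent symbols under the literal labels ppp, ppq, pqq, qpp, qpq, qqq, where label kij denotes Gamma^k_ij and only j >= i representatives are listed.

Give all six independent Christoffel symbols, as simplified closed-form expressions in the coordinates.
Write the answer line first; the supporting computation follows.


Answer: Gamma_ppp = 0, Gamma_ppq = 450*q^3/(900*p^2*q^2 - 480*p*q^2 + 225*q^4 + 64*q^2 + 36), Gamma_pqq = (450*p*q^2 - 120*q^2)/(900*p^2*q^2 - 480*p*q^2 + 225*q^4 + 64*q^2 + 36), Gamma_qpp = 0, Gamma_qpq = (900*p*q^2 - 240*q^2)/(900*p^2*q^2 - 480*p*q^2 + 225*q^4 + 64*q^2 + 36), Gamma_qqq = (900*p^2*q - 480*p*q + 64*q)/(900*p^2*q^2 - 480*p*q^2 + 225*q^4 + 64*q^2 + 36)

E = 1 + (25/4)*q^4; F = -(10/3)*q^3 + (25/2)*p*q^3; G = 1 + (16/9)*q^2 - (40/3)*p*q^2 + 25*p^2*q^2
Gamma^k_ij = (1/2) g^{kl} (d_i g_jl + d_j g_il - d_l g_ij), with g^inv = (1/(EG-F^2)) [[G, -F], [-F, E]]
first partials: E_p = 0, E_q = 25*q^3, F_p = (25/2)*q^3, F_q = -10*q^2 + (75/2)*p*q^2, G_p = -(40/3)*q^2 + 50*p*q^2, G_q = (32/9)*q - (80/3)*p*q + 50*p^2*q
D = EG - F^2 = 1 + (16/9)*q^2 - (40/3)*p*q^2 + (25/4)*q^4 + 25*p^2*q^2
expanded: Gamma^p_pp = (G E_p - 2F F_p + F E_q)/(2D), Gamma^p_pq = (G E_q - F G_p)/(2D), Gamma^p_qq = (2G F_q - G G_p - F G_q)/(2D), Gamma^q_pp = (2E F_p - E E_q - F E_p)/(2D), Gamma^q_pq = (E G_p - F E_q)/(2D), Gamma^q_qq = (E G_q - 2F F_q + F G_p)/(2D); substitute and cancel common factors


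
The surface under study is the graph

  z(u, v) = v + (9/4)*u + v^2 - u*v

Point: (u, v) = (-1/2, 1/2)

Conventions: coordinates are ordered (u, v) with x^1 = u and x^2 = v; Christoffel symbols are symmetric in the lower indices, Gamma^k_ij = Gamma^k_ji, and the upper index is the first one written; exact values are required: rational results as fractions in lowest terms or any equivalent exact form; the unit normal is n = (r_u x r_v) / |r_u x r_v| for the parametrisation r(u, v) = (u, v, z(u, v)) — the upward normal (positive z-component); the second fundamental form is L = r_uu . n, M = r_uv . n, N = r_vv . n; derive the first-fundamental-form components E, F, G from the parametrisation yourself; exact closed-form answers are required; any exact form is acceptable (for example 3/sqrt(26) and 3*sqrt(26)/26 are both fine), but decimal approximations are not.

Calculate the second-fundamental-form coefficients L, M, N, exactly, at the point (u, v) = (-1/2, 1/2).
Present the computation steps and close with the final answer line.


z_u = 7/4, z_v = 5/2, z_uu = 0, z_uv = -1, z_vv = 2
E = 65/16, F = 35/8, G = 29/4; answer radicand W^2 = 165/16
unnormalised second-form numerators: l = 0, m = -1, n = 2; L = l/sqrt(165/16), and similarly M = m/sqrt(W^2), N = n/sqrt(W^2)

Answer: L = 0, M = -4*sqrt(165)/165, N = 8*sqrt(165)/165


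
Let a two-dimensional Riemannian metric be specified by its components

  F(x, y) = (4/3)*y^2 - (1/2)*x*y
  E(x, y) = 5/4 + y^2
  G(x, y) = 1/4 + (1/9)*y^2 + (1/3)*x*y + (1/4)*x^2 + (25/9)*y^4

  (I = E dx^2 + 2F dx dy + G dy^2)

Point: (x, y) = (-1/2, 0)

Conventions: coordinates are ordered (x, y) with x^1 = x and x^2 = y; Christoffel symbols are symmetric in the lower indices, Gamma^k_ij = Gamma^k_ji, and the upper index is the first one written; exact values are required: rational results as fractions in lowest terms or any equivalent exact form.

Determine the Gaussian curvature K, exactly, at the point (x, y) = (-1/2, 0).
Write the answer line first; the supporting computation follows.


Answer: K = -544/125

E = 5/4, F = 0, G = 5/16, EG - F^2 = 25/64 at the point
E_x = 0, E_y = 0, F_x = 0, F_y = 1/4, G_x = -1/4, G_y = -1/6
E_yy = 2, F_xy = -1/2, G_xx = 1/2
Compute both Brioschi determinants and normalise by (EG - F^2)^2.
M1 = [[-E_yy/2 + F_xy - G_xx/2, E_x/2, F_x - E_y/2], [F_y - G_x/2, E, F], [G_y/2, F, G]] = [[-7/4, 0, 0], [3/8, 5/4, 0], [-1/12, 0, 5/16]]; det M1 = -175/256
M2 = [[0, E_y/2, G_x/2], [E_y/2, E, F], [G_x/2, F, G]] = [[0, 0, -1/8], [0, 5/4, 0], [-1/8, 0, 5/16]]; det M2 = -5/256
det M1 - det M2 = -85/128; K = -85/128 / (25/64)^2 = -544/125


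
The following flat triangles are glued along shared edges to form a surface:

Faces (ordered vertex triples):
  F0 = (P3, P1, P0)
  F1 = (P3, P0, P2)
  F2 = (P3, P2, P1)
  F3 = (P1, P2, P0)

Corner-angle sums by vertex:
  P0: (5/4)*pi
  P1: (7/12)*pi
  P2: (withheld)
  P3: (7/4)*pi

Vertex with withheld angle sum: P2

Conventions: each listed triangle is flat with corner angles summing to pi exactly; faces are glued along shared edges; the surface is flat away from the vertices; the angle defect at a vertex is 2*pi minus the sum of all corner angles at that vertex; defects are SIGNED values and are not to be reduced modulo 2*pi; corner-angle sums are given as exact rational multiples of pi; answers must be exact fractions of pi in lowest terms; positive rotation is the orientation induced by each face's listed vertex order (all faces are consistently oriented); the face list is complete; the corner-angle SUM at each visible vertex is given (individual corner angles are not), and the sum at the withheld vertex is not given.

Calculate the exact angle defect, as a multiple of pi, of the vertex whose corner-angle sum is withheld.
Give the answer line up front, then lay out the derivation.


Answer: defect(P2) = (19/12)*pi

V = 4, E = 6, F = 4; chi = V - E + F = 2
Gauss-Bonnet: total defect = 2*pi*chi = 4*pi; visible defects sum to (29/12)*pi


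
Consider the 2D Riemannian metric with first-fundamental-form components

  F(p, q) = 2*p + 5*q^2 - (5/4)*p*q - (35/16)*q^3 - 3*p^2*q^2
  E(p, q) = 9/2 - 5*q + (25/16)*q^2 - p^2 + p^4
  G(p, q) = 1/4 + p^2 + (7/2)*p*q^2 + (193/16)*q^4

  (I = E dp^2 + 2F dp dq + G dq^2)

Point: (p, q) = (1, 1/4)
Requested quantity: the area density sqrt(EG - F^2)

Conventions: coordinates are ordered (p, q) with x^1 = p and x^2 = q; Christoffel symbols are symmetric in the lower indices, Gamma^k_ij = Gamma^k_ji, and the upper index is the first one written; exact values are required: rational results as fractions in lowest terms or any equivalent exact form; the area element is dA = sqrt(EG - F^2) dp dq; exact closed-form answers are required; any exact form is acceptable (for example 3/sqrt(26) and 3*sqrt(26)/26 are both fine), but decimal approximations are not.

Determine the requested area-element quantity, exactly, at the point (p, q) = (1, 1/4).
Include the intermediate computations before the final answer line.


E = 857/256, F = 1821/1024, G = 6209/4096; EG - F^2 = 125317/65536

Answer: sqrt(EG - F^2) = sqrt(125317)/256


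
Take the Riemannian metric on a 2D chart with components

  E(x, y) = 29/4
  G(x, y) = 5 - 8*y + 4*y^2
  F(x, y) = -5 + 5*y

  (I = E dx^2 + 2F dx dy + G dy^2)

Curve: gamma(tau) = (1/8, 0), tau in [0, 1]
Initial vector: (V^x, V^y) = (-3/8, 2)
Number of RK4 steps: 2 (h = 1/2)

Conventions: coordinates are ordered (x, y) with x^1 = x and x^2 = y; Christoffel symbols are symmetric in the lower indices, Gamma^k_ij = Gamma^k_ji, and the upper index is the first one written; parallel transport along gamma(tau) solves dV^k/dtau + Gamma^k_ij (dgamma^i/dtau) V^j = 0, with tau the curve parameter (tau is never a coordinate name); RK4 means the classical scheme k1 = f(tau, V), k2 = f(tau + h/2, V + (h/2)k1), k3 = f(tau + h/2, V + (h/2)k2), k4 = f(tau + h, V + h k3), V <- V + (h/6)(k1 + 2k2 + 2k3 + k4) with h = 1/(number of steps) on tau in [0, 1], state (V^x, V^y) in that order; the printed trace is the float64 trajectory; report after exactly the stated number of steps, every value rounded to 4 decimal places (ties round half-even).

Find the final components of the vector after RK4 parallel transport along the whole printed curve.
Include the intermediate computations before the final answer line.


gamma'(tau) = (0, 0); f(tau, V)^k = -Gamma^k_ij(gamma(tau)) gamma'^i(tau) V^j; h = 1/2; intermediate values shown to 6 dp
curve data and Christoffel symbols at the stage parameters:
  tau = 0.000000: gamma = (0.125000, 0.000000), gamma' = (0.000000, 0.000000); Gamma_xxx = 0.000000, Gamma_xxy = 0.000000, Gamma_xyy = 0.444444, Gamma_yxx = 0.000000, Gamma_yxy = 0.000000, Gamma_yyy = -0.355556
  tau = 0.250000: gamma = (0.125000, 0.000000), gamma' = (0.000000, 0.000000); Gamma_xxx = 0.000000, Gamma_xxy = 0.000000, Gamma_xyy = 0.444444, Gamma_yxx = 0.000000, Gamma_yxy = 0.000000, Gamma_yyy = -0.355556
  tau = 0.500000: gamma = (0.125000, 0.000000), gamma' = (0.000000, 0.000000); Gamma_xxx = 0.000000, Gamma_xxy = 0.000000, Gamma_xyy = 0.444444, Gamma_yxx = 0.000000, Gamma_yxy = 0.000000, Gamma_yyy = -0.355556
  tau = 0.750000: gamma = (0.125000, 0.000000), gamma' = (0.000000, 0.000000); Gamma_xxx = 0.000000, Gamma_xxy = 0.000000, Gamma_xyy = 0.444444, Gamma_yxx = 0.000000, Gamma_yxy = 0.000000, Gamma_yyy = -0.355556
  tau = 1.000000: gamma = (0.125000, 0.000000), gamma' = (0.000000, 0.000000); Gamma_xxx = 0.000000, Gamma_xxy = 0.000000, Gamma_xyy = 0.444444, Gamma_yxx = 0.000000, Gamma_yxy = 0.000000, Gamma_yyy = -0.355556
step 0: V^x = -0.3750, V^y = 2.0000
step 1: k1 = (0.000000, 0.000000), k2 = (0.000000, 0.000000), k3 = (0.000000, 0.000000), k4 = (0.000000, 0.000000); V <- V + (h/6)(k1 + 2k2 + 2k3 + k4): V^x = -0.3750, V^y = 2.0000
step 2: k1 = (0.000000, 0.000000), k2 = (0.000000, 0.000000), k3 = (0.000000, 0.000000), k4 = (0.000000, 0.000000); V <- V + (h/6)(k1 + 2k2 + 2k3 + k4): V^x = -0.3750, V^y = 2.0000

Answer: V^x = -0.3750, V^y = 2.0000


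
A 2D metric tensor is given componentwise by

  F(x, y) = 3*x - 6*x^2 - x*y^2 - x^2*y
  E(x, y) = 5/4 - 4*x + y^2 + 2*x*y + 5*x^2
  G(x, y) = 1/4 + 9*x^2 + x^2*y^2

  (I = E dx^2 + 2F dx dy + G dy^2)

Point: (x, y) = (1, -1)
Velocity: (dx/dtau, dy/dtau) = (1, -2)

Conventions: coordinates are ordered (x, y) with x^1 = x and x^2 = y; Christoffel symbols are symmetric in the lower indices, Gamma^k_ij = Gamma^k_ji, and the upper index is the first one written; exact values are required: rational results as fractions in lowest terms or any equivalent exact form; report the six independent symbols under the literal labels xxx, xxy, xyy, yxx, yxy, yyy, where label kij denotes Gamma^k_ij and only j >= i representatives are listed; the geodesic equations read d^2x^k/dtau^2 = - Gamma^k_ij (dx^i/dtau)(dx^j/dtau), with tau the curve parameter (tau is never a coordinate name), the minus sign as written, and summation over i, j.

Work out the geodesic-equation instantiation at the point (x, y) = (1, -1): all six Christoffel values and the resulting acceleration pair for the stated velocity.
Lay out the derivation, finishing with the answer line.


E = 5/4, F = -3, G = 41/4 at the point
E_x = 4, E_y = 0, F_x = -8, F_y = 1, G_x = 20, G_y = -2
EG - F^2 = 61/16;  g^inv = (16/61) * [[41/4, 3], [3, 5/4]]
first-kind symbols [ij,l] = (1/2)(d_i g_jl + d_j g_il - d_l g_ij): [xx,x] = E_x/2 = 2, [xx,y] = F_x - E_y/2 = -8, [xy,x] = E_y/2 = 0, [xy,y] = G_x/2 = 10, [yy,x] = F_y - G_x/2 = -9, [yy,y] = G_y/2 = -1
Gamma^x_ij = (G*[ij,x] - F*[ij,y])/(EG - F^2), Gamma^y_ij = (E*[ij,y] - F*[ij,x])/(EG - F^2)
Gamma_xxx = -56/61, Gamma_xxy = 480/61, Gamma_xyy = -1524/61, Gamma_yxx = -64/61, Gamma_yxy = 200/61, Gamma_yyy = -452/61
d^2x/dtau^2 = -(Gamma_xxx*(1)^2 + 2*Gamma_xxy*(1)*(-2) + Gamma_xyy*(-2)^2) = 8072/61
d^2y/dtau^2 = -(Gamma_yxx*(1)^2 + 2*Gamma_yxy*(1)*(-2) + Gamma_yyy*(-2)^2) = 2672/61

Answer: Gamma_xxx = -56/61, Gamma_xxy = 480/61, Gamma_xyy = -1524/61, Gamma_yxx = -64/61, Gamma_yxy = 200/61, Gamma_yyy = -452/61; accelerations (d^2x/dtau^2, d^2y/dtau^2) = (8072/61, 2672/61)


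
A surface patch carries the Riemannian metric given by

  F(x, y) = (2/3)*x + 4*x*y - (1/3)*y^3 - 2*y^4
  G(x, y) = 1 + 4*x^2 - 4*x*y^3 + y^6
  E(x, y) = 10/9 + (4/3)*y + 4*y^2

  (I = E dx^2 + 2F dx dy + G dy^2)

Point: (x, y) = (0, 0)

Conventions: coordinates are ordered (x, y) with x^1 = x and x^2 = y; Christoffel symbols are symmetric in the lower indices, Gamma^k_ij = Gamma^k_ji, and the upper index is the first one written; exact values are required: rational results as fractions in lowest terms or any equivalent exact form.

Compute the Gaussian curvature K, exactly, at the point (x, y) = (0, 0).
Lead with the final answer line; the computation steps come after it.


Answer: K = -81/25

E = 10/9, F = 0, G = 1, EG - F^2 = 10/9 at the point
E_x = 0, E_y = 4/3, F_x = 2/3, F_y = 0, G_x = 0, G_y = 0
E_yy = 8, F_xy = 4, G_xx = 8
Compute both Brioschi determinants and normalise by (EG - F^2)^2.
M1 = [[-E_yy/2 + F_xy - G_xx/2, E_x/2, F_x - E_y/2], [F_y - G_x/2, E, F], [G_y/2, F, G]] = [[-4, 0, 0], [0, 10/9, 0], [0, 0, 1]]; det M1 = -40/9
M2 = [[0, E_y/2, G_x/2], [E_y/2, E, F], [G_x/2, F, G]] = [[0, 2/3, 0], [2/3, 10/9, 0], [0, 0, 1]]; det M2 = -4/9
det M1 - det M2 = -4; K = -4 / (10/9)^2 = -81/25


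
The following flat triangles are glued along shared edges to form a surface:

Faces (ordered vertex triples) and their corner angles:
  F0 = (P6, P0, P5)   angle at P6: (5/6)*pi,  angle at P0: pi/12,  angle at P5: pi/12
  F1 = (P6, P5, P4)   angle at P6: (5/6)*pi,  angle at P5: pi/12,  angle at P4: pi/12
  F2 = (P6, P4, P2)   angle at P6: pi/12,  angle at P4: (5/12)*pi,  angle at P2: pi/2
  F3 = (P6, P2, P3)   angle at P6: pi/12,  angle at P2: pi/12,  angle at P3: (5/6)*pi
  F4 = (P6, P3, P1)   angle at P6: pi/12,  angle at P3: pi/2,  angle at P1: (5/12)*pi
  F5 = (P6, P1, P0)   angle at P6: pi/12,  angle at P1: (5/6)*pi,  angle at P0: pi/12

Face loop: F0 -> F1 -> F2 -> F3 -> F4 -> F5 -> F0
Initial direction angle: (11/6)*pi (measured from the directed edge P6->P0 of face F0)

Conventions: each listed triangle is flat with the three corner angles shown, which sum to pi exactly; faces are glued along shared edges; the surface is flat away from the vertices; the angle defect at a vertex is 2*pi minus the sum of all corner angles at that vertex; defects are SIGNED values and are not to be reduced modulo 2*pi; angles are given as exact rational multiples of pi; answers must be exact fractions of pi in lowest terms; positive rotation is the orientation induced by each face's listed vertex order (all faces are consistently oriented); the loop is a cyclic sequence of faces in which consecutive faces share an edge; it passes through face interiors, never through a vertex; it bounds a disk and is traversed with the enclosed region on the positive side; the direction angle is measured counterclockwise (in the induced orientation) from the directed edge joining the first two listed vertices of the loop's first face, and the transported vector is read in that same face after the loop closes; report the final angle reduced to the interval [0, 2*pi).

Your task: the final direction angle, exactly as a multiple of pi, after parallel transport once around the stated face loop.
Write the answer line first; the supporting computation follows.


Answer: final direction angle = (11/6)*pi

enclosed vertex P6: corner angles sum to 2*pi, defect = 2*pi - 2*pi = 0
summing the enclosed defects onto the initial angle, mod 2*pi in the induced orientation:
final angle = (11/6)*pi + 0 = (11/6)*pi (mod 2*pi)


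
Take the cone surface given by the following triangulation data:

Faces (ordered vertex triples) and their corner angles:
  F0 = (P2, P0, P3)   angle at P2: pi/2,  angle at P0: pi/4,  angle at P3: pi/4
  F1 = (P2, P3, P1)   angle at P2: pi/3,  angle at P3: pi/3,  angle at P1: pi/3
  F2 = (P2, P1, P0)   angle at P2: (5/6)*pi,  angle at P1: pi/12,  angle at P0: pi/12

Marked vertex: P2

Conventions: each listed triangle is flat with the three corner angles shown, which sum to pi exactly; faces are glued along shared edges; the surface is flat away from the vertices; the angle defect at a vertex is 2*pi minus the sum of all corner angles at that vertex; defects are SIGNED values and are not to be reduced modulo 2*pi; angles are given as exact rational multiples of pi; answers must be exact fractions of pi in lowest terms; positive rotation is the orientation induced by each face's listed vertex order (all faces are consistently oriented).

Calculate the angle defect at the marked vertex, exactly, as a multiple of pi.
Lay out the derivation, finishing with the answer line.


Sum of corner angles at P2: (5/3)*pi
defect = 2*pi - (5/3)*pi

Answer: defect(P2) = pi/3


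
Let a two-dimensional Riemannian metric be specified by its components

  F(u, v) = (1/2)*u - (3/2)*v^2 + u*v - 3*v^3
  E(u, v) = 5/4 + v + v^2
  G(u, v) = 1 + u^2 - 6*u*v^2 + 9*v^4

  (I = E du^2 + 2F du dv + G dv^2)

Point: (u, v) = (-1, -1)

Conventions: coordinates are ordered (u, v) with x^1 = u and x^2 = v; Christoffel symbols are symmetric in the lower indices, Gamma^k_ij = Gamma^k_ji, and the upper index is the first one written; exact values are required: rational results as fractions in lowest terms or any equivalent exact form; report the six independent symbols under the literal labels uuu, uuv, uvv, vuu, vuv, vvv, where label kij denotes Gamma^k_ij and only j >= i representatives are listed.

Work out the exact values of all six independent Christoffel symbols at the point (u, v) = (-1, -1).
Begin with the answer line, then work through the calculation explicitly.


Answer: Gamma_uuu = 0, Gamma_uuv = -2/69, Gamma_uvv = -4/23, Gamma_vuu = 0, Gamma_vuv = -16/69, Gamma_vvv = -32/23

E = 5/4, F = 2, G = 17 at the point
E_u = 0, E_v = -1, F_u = -1/2, F_v = -7, G_u = -8, G_v = -48
EG - F^2 = 69/4;  g^inv = (4/69) * [[17, -2], [-2, 5/4]]
first-kind symbols [ij,l] = (1/2)(d_i g_jl + d_j g_il - d_l g_ij): [uu,u] = E_u/2 = 0, [uu,v] = F_u - E_v/2 = 0, [uv,u] = E_v/2 = -1/2, [uv,v] = G_u/2 = -4, [vv,u] = F_v - G_u/2 = -3, [vv,v] = G_v/2 = -24
Gamma^u_ij = (G*[ij,u] - F*[ij,v])/(EG - F^2), Gamma^v_ij = (E*[ij,v] - F*[ij,u])/(EG - F^2)


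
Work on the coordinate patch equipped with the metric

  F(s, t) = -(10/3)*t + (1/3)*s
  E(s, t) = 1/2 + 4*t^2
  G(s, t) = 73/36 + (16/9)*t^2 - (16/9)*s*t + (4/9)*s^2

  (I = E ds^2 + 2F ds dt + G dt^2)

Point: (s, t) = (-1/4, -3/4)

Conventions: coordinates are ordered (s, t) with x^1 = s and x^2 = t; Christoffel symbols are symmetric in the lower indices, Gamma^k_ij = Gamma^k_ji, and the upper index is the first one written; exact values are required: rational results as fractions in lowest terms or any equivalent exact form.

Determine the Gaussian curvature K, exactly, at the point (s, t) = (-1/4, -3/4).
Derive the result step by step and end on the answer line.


E = 11/4, F = 29/12, G = 49/18, EG - F^2 = 79/48 at the point
E_s = 0, E_t = -6, F_s = 1/3, F_t = -10/3, G_s = 10/9, G_t = -20/9
E_tt = 8, F_st = 0, G_ss = 8/9
K follows from Brioschi's formula, (det M1 - det M2)/(EG - F^2)^2.
M1 = [[-E_tt/2 + F_st - G_ss/2, E_s/2, F_s - E_t/2], [F_t - G_s/2, E, F], [G_t/2, F, G]] = [[-40/9, 0, 10/3], [-35/9, 11/4, 29/12], [-10/9, 29/12, 49/18]]; det M1 = -2305/81
M2 = [[0, E_t/2, G_s/2], [E_t/2, E, F], [G_s/2, F, G]] = [[0, -3, 5/9], [-3, 11/4, 29/12], [5/9, 29/12, 49/18]]; det M2 = -10823/324
det M1 - det M2 = 1603/324; K = 1603/324 / (79/48)^2 = 102592/56169

Answer: K = 102592/56169


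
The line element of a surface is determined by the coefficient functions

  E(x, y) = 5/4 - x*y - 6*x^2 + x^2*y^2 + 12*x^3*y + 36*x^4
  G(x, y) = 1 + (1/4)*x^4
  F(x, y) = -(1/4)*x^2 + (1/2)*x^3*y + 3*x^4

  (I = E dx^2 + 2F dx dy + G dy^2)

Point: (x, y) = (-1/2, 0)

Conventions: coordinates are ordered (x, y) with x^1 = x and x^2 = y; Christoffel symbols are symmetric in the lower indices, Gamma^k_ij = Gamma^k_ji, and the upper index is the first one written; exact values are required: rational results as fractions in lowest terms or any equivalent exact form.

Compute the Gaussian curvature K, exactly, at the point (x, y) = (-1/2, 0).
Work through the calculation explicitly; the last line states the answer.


E = 2, F = 1/8, G = 65/64, EG - F^2 = 129/64 at the point
E_x = -12, E_y = -1, F_x = -5/4, F_y = -1/16, G_x = -1/8, G_y = 0
E_yy = 1/2, F_xy = 3/8, G_xx = 3/4
Evaluate Brioschi's two determinant matrices M1, M2 and divide by (EG - F^2)^2.
M1 = [[-E_yy/2 + F_xy - G_xx/2, E_x/2, F_x - E_y/2], [F_y - G_x/2, E, F], [G_y/2, F, G]] = [[-1/4, -6, -3/4], [0, 2, 1/8], [0, 1/8, 65/64]]; det M1 = -129/256
M2 = [[0, E_y/2, G_x/2], [E_y/2, E, F], [G_x/2, F, G]] = [[0, -1/2, -1/16], [-1/2, 2, 1/8], [-1/16, 1/8, 65/64]]; det M2 = -65/256
det M1 - det M2 = -1/4; K = -1/4 / (129/64)^2 = -1024/16641

Answer: K = -1024/16641


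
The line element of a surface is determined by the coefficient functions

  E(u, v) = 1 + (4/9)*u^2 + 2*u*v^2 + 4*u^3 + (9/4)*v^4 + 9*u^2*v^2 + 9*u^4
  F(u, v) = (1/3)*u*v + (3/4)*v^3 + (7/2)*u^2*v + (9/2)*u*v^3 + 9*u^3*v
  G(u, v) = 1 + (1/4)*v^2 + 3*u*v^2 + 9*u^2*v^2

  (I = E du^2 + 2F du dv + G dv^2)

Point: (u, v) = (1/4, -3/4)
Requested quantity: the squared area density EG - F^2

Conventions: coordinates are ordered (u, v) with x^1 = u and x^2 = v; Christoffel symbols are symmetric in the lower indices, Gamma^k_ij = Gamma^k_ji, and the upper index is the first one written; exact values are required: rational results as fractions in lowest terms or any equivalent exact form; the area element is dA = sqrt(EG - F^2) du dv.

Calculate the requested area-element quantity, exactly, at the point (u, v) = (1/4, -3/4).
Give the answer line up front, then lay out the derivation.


Answer: EG - F^2 = 30541/9216

E = 22441/9216, F = -575/512, G = 481/256; EG - F^2 = 30541/9216


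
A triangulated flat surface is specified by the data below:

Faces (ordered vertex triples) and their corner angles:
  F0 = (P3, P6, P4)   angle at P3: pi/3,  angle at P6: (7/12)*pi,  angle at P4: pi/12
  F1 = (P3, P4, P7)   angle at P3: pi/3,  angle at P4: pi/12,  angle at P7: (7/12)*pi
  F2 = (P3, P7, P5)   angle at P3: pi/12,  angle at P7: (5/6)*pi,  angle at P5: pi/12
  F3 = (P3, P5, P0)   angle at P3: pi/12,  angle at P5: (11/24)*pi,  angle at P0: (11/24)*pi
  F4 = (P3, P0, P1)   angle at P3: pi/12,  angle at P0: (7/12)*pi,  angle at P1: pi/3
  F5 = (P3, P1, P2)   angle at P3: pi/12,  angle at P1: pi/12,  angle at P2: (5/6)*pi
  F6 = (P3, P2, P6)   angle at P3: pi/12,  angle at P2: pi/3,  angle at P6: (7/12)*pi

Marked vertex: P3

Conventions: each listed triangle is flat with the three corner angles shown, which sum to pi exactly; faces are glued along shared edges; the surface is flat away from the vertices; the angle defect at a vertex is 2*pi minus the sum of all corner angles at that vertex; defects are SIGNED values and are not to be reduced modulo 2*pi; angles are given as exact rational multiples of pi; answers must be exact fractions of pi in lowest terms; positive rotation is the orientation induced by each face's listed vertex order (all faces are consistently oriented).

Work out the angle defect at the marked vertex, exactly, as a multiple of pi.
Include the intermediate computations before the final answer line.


Sum of corner angles at P3: (13/12)*pi
defect = 2*pi - (13/12)*pi

Answer: defect(P3) = (11/12)*pi


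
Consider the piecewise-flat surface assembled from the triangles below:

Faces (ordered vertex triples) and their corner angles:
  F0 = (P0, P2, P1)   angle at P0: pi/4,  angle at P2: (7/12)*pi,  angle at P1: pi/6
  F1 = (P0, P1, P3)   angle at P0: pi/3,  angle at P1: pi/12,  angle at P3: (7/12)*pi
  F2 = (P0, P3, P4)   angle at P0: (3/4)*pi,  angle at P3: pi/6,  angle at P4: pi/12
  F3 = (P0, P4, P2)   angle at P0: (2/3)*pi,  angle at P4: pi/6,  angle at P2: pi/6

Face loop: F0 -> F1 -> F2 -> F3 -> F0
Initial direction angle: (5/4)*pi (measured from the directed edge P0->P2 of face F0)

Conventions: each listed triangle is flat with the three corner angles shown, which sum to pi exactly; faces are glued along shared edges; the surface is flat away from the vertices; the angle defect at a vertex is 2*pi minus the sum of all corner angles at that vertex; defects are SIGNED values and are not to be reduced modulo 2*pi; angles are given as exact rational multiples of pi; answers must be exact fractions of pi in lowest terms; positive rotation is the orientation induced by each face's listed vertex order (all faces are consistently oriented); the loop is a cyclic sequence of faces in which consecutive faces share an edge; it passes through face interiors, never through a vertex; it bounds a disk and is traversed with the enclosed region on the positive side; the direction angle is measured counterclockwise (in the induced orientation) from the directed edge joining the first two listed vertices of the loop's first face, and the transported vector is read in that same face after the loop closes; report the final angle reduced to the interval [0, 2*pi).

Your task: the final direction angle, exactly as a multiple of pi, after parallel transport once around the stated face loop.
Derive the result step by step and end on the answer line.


enclosed vertex P0: corner angles sum to 2*pi, defect = 2*pi - 2*pi = 0
adding the enclosed defects to the starting angle (mod 2*pi, induced orientation) gives the holonomy
final angle = (5/4)*pi + 0 = (5/4)*pi (mod 2*pi)

Answer: final direction angle = (5/4)*pi


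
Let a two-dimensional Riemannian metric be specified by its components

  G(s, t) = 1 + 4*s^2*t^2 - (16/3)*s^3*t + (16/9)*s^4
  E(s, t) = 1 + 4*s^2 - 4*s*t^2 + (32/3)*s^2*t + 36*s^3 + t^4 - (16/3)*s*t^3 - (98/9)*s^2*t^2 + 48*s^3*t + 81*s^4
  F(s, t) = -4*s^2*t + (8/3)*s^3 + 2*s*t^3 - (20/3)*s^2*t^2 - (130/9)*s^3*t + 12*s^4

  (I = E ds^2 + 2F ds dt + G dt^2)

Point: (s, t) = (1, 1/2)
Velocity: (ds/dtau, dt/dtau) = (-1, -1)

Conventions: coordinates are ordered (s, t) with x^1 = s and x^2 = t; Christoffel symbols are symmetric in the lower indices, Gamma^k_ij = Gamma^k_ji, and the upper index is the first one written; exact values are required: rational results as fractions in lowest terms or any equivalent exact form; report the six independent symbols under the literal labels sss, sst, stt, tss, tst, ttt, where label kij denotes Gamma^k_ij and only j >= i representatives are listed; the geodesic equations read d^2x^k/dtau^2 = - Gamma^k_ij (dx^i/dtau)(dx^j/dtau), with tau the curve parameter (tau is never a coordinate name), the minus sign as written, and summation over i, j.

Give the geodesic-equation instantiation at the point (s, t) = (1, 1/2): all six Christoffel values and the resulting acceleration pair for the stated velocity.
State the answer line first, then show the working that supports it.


Answer: Gamma_sss = 7424/4237, Gamma_sst = 580/4237, Gamma_stt = -696/4237, Gamma_tss = 1024/21185, Gamma_tst = 16/4237, Gamma_ttt = -96/21185; accelerations (d^2s/dtau^2, d^2t/dtau^2) = (-7888/4237, -1088/21185)

E = 21169/144, F = 145/36, G = 10/9 at the point
E_s = 4640/9, E_t = 725/18, F_s = 109/4, F_t = -425/18, G_s = 10/9, G_t = -4/3
EG - F^2 = 21185/144;  g^inv = (144/21185) * [[10/9, -145/36], [-145/36, 21169/144]]
first-kind symbols [ij,l] = (1/2)(d_i g_jl + d_j g_il - d_l g_ij): [ss,s] = E_s/2 = 2320/9, [ss,t] = F_s - E_t/2 = 64/9, [st,s] = E_t/2 = 725/36, [st,t] = G_s/2 = 5/9, [tt,s] = F_t - G_s/2 = -145/6, [tt,t] = G_t/2 = -2/3
Gamma^s_ij = (G*[ij,s] - F*[ij,t])/(EG - F^2), Gamma^t_ij = (E*[ij,t] - F*[ij,s])/(EG - F^2)
Gamma_sss = 7424/4237, Gamma_sst = 580/4237, Gamma_stt = -696/4237, Gamma_tss = 1024/21185, Gamma_tst = 16/4237, Gamma_ttt = -96/21185
d^2s/dtau^2 = -(Gamma_sss*(-1)^2 + 2*Gamma_sst*(-1)*(-1) + Gamma_stt*(-1)^2) = -7888/4237
d^2t/dtau^2 = -(Gamma_tss*(-1)^2 + 2*Gamma_tst*(-1)*(-1) + Gamma_ttt*(-1)^2) = -1088/21185


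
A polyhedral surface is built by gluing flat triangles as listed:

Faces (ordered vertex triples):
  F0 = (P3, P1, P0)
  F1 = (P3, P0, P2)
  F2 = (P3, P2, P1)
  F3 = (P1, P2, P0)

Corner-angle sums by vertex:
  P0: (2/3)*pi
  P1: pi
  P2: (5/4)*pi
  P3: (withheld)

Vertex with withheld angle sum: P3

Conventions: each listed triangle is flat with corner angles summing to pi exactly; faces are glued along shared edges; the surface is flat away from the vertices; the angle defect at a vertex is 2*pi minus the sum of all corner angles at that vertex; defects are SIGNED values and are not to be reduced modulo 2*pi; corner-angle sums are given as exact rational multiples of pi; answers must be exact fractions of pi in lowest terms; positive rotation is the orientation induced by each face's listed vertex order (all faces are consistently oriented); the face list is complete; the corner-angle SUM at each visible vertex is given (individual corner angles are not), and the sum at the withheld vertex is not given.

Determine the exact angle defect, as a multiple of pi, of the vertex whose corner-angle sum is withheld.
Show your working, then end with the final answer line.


V = 4, E = 6, F = 4; chi = V - E + F = 2
Gauss-Bonnet: total defect = 2*pi*chi = 4*pi; visible defects sum to (37/12)*pi

Answer: defect(P3) = (11/12)*pi


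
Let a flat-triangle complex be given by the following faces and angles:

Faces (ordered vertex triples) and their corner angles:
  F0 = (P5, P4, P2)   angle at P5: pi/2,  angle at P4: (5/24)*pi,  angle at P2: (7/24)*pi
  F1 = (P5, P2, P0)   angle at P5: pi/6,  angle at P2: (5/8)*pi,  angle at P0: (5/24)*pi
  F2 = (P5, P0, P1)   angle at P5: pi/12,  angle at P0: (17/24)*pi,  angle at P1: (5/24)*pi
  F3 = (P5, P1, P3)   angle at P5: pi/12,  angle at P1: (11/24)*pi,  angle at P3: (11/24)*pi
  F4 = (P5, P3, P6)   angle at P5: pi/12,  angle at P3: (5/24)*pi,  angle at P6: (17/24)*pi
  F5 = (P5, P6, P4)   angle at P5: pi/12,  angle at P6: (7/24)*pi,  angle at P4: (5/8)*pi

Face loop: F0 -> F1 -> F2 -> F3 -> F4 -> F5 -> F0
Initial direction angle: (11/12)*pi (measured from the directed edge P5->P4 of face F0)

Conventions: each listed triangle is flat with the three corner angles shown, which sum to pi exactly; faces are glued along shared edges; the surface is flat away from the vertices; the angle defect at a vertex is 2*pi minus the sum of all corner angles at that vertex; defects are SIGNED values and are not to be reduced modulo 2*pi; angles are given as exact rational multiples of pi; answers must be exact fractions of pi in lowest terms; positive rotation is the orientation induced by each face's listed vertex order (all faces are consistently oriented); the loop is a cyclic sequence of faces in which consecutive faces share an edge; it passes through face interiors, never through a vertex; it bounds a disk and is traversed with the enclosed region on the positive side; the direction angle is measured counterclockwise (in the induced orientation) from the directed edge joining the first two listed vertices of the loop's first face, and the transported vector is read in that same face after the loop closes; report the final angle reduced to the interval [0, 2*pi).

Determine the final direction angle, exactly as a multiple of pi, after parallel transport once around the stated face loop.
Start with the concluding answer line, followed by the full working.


Answer: final direction angle = (23/12)*pi

enclosed vertex P5: corner angles sum to pi, defect = 2*pi - pi = pi
the rotation equals the total enclosed defect, so the final angle is initial + defects (mod 2*pi)
final angle = (11/12)*pi + pi = (23/12)*pi (mod 2*pi)


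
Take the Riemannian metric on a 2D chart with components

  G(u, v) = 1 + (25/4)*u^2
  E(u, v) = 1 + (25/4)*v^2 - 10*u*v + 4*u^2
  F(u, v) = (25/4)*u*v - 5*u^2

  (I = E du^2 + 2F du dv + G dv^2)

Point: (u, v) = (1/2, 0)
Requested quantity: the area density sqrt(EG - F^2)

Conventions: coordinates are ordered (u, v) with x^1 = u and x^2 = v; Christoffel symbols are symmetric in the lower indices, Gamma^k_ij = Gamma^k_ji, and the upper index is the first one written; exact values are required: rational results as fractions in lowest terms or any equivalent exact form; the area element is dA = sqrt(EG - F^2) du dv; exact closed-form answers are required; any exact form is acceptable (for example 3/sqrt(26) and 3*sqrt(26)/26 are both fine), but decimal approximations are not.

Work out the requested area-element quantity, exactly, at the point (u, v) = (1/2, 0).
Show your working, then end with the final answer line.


E = 2, F = -5/4, G = 41/16; EG - F^2 = 57/16

Answer: sqrt(EG - F^2) = sqrt(57)/4
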